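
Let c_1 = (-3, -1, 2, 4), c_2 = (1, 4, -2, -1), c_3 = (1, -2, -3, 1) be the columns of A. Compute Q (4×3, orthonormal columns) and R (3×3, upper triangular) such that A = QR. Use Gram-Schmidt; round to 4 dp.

e_1 = c_1/‖c_1‖ = (-3, -1, 2, 4)/5.4772 = (-0.5477, -0.1826, 0.3651, 0.7303).
r_{12} = e_1·c_2 = -2.7386.
u_2 = c_2 + 2.7386·e_1 = (-0.5000, 3.5000, -1.0000, 1.0000).
‖u_2‖ = 3.8079, so e_2 = (-0.1313, 0.9191, -0.2626, 0.2626).
r_{13} = e_1·c_3 = -0.5477; r_{23} = e_2·c_3 = -0.9191.
u_3 = c_3 + 0.5477·e_1 + 0.9191·e_2 = (0.5793, -1.2552, -3.0414, 1.6414).
‖u_3‖ = 3.7223, so e_3 = (0.1556, -0.3372, -0.8171, 0.4410).

Q = [[-0.5477, -0.1313, 0.1556], [-0.1826, 0.9191, -0.3372], [0.3651, -0.2626, -0.8171], [0.7303, 0.2626, 0.4410]], R = [[5.4772, -2.7386, -0.5477], [0.0000, 3.8079, -0.9191], [0.0000, 0.0000, 3.7223]]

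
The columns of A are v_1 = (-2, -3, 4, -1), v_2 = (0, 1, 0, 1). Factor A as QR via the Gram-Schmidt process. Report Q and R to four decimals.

Q = [[-0.3651, -0.2202], [-0.5477, 0.4954], [0.7303, 0.4404], [-0.1826, 0.7156]], R = [[5.4772, -0.7303], [0.0000, 1.2111]]

v_1 = (-2, -3, 4, -1); ‖v_1‖ = 5.4772, so q_1 = (-0.3651, -0.5477, 0.7303, -0.1826).
q_1·v_2 = (-0.3651)·0 + (-0.5477)·1 + 0.7303·0 + (-0.1826)·1 = -0.7303.
u_2 = v_2 + 0.7303·q_1 = (-0.2667, 0.6000, 0.5333, 0.8667).
‖u_2‖ = 1.2111, so q_2 = (-0.2202, 0.4954, 0.4404, 0.7156).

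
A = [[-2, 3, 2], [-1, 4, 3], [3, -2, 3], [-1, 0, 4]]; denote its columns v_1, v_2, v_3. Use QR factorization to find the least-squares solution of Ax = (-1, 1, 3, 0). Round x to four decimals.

v_1 = (-2, -1, 3, -1); ‖v_1‖ = 3.8730, so e_1 = (-0.5164, -0.2582, 0.7746, -0.2582).
e_1·v_2 = (-0.5164)·3 + (-0.2582)·4 + 0.7746·(-2) + (-0.2582)·0 = -4.1312.
u_2 = v_2 + 4.1312·e_1 = (0.8667, 2.9333, 1.2000, -1.0667).
‖u_2‖ = 3.4545, so e_2 = (0.2509, 0.8491, 0.3474, -0.3088).
e_1·v_3 = (-0.5164)·2 + (-0.2582)·3 + 0.7746·3 + (-0.2582)·4 = -0.5164; e_2·v_3 = 0.2509·2 + 0.8491·3 + 0.3474·3 + (-0.3088)·4 = 2.8562.
u_3 = v_3 + 0.5164·e_1 − 2.8562·e_2 = (1.0168, 0.4413, 2.4078, 4.7486).
‖u_3‖ = 5.4383, so e_3 = (0.1870, 0.0812, 0.4428, 0.8732).
Qᵀb = (2.5820, 1.6404, 1.2224).
Back-substitute: x_3 = 1.2224/5.4383 = 0.2248.
x_2 = (1.6404 − 2.8562·0.2248)/3.4545 = 0.2890.
x_1 = (2.5820 + 4.1312·0.2890 + 0.5164·0.2248)/3.8730 = 1.0049.

x = (1.0049, 0.2890, 0.2248)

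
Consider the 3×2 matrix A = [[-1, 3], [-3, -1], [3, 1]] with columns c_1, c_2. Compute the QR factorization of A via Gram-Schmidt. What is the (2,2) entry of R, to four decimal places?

r_{22} = 3.2444

c_1 = (-1, -3, 3); ‖c_1‖ = 4.3589, so q_1 = (-0.2294, -0.6882, 0.6882).
q_1·c_2 = (-0.2294)·3 + (-0.6882)·(-1) + 0.6882·1 = 0.6882.
u_2 = c_2 − 0.6882·q_1 = (3.1579, -0.5263, 0.5263).
r_{22} = ‖u_2‖ = 3.2444.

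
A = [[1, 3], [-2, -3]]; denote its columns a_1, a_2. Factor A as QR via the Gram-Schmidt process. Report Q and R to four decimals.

a_1 = (1, -2); ‖a_1‖ = 2.2361, so e_1 = (0.4472, -0.8944).
e_1·a_2 = 0.4472·3 + (-0.8944)·(-3) = 4.0249.
u_2 = a_2 − 4.0249·e_1 = (1.2000, 0.6000).
‖u_2‖ = 1.3416, so e_2 = (0.8944, 0.4472).

Q = [[0.4472, 0.8944], [-0.8944, 0.4472]], R = [[2.2361, 4.0249], [0.0000, 1.3416]]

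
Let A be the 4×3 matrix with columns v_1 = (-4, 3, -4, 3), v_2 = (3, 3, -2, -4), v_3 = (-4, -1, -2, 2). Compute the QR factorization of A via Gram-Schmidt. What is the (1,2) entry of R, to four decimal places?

e_1 = v_1/‖v_1‖ = (-4, 3, -4, 3)/7.0711 = (-0.5657, 0.4243, -0.5657, 0.4243).
r_{12} = e_1·v_2 = -0.9899.

r_{12} = -0.9899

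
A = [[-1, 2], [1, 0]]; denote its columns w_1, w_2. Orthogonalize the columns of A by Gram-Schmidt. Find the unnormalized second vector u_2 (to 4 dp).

w_1 = (-1, 1); ‖w_1‖ = 1.4142, so e_1 = (-0.7071, 0.7071).
e_1·w_2 = (-0.7071)·2 + 0.7071·0 = -1.4142.
u_2 = w_2 + 1.4142·e_1 = (1.0000, 1.0000).

u_2 = (1.0000, 1.0000)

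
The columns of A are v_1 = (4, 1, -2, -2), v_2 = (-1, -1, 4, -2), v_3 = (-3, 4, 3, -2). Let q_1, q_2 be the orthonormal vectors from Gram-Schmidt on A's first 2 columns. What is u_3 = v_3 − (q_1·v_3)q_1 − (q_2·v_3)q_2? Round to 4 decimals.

q_1 = v_1/‖v_1‖ = (4, 1, -2, -2)/5.0000 = (0.8000, 0.2000, -0.4000, -0.4000).
r_{12} = q_1·v_2 = -1.8000.
u_2 = v_2 + 1.8000·q_1 = (0.4400, -0.6400, 3.2800, -2.7200).
‖u_2‖ = 4.3313, so q_2 = (0.1016, -0.1478, 0.7573, -0.6280).
r_{13} = q_1·v_3 = -2.0000; r_{23} = q_2·v_3 = 2.6320.
u_3 = v_3 + 2.0000·q_1 − 2.6320·q_2 = (-1.6674, 4.7889, 0.2068, -1.1471).

u_3 = (-1.6674, 4.7889, 0.2068, -1.1471)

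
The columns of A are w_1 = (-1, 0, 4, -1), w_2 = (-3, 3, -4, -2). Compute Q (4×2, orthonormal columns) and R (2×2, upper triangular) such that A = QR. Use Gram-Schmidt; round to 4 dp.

w_1 = (-1, 0, 4, -1); ‖w_1‖ = 4.2426, so e_1 = (-0.2357, 0.0000, 0.9428, -0.2357).
e_1·w_2 = (-0.2357)·(-3) + 0.0000·3 + 0.9428·(-4) + (-0.2357)·(-2) = -2.5927.
u_2 = w_2 + 2.5927·e_1 = (-3.6111, 3.0000, -1.5556, -2.6111).
‖u_2‖ = 5.5927, so e_2 = (-0.6457, 0.5364, -0.2781, -0.4669).

Q = [[-0.2357, -0.6457], [0.0000, 0.5364], [0.9428, -0.2781], [-0.2357, -0.4669]], R = [[4.2426, -2.5927], [0.0000, 5.5927]]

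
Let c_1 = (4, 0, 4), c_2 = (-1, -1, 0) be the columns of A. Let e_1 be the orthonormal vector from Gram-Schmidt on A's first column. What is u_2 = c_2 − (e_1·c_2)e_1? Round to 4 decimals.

e_1 = c_1/‖c_1‖ = (4, 0, 4)/5.6569 = (0.7071, 0.0000, 0.7071).
r_{12} = e_1·c_2 = -0.7071.
u_2 = c_2 + 0.7071·e_1 = (-0.5000, -1.0000, 0.5000).

u_2 = (-0.5000, -1.0000, 0.5000)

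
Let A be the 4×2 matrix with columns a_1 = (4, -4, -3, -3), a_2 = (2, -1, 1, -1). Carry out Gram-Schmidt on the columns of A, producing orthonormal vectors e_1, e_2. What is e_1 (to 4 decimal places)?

e_1 = (0.5657, -0.5657, -0.4243, -0.4243)

e_1 = a_1/‖a_1‖ = (4, -4, -3, -3)/7.0711 = (0.5657, -0.5657, -0.4243, -0.4243).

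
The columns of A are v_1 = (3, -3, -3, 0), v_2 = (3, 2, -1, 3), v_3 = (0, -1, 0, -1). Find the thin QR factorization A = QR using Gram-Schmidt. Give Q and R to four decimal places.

v_1 = (3, -3, -3, 0); ‖v_1‖ = 5.1962, so q_1 = (0.5774, -0.5774, -0.5774, 0.0000).
q_1·v_2 = 0.5774·3 + (-0.5774)·2 + (-0.5774)·(-1) + 0.0000·3 = 1.1547.
u_2 = v_2 − 1.1547·q_1 = (2.3333, 2.6667, -0.3333, 3.0000).
‖u_2‖ = 4.6547, so q_2 = (0.5013, 0.5729, -0.0716, 0.6445).
q_1·v_3 = 0.5774·0 + (-0.5774)·(-1) + (-0.5774)·0 + 0.0000·(-1) = 0.5774; q_2·v_3 = 0.5013·0 + 0.5729·(-1) + (-0.0716)·0 + 0.6445·(-1) = -1.2174.
u_3 = v_3 − 0.5774·q_1 + 1.2174·q_2 = (0.2769, 0.0308, 0.2462, -0.2154).
‖u_3‖ = 0.4297, so q_3 = (0.6445, 0.0716, 0.5729, -0.5013).

Q = [[0.5774, 0.5013, 0.6445], [-0.5774, 0.5729, 0.0716], [-0.5774, -0.0716, 0.5729], [0.0000, 0.6445, -0.5013]], R = [[5.1962, 1.1547, 0.5774], [0.0000, 4.6547, -1.2174], [0.0000, 0.0000, 0.4297]]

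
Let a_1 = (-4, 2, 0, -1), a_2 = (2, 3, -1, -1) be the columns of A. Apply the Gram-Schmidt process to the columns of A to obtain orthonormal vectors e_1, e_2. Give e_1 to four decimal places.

a_1 = (-4, 2, 0, -1); ‖a_1‖ = 4.5826, so e_1 = (-0.8729, 0.4364, 0.0000, -0.2182).

e_1 = (-0.8729, 0.4364, 0.0000, -0.2182)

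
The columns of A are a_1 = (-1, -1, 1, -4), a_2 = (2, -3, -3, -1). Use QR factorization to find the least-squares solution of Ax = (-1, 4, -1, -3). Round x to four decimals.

a_1 = (-1, -1, 1, -4); ‖a_1‖ = 4.3589, so e_1 = (-0.2294, -0.2294, 0.2294, -0.9177).
e_1·a_2 = (-0.2294)·2 + (-0.2294)·(-3) + 0.2294·(-3) + (-0.9177)·(-1) = 0.4588.
u_2 = a_2 − 0.4588·e_1 = (2.1053, -2.8947, -3.1053, -0.5789).
‖u_2‖ = 4.7738, so e_2 = (0.4410, -0.6064, -0.6505, -0.1213).
Qᵀb = (1.8353, -1.8522).
Back-substitute: x_2 = -1.8522/4.7738 = -0.3880.
x_1 = (1.8353 − 0.4588·(-0.3880))/4.3589 = 0.4619.

x = (0.4619, -0.3880)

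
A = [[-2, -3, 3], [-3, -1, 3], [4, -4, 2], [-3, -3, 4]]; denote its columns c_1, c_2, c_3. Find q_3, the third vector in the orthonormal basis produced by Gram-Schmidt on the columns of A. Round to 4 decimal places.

q_3 = (-0.5834, 0.7674, 0.2648, -0.0254)

q_1 = c_1/‖c_1‖ = (-2, -3, 4, -3)/6.1644 = (-0.3244, -0.4867, 0.6489, -0.4867).
r_{12} = q_1·c_2 = 0.3244.
u_2 = c_2 − 0.3244·q_1 = (-2.8947, -0.8421, -4.2105, -2.8421).
‖u_2‖ = 5.9072, so q_2 = (-0.4900, -0.1426, -0.7128, -0.4811).
r_{13} = q_1·c_3 = -3.0822; r_{23} = q_2·c_3 = -5.2479.
u_3 = c_3 + 3.0822·q_1 + 5.2479·q_2 = (-0.5716, 0.7519, 0.2594, -0.0249).
‖u_3‖ = 0.9798, so q_3 = (-0.5834, 0.7674, 0.2648, -0.0254).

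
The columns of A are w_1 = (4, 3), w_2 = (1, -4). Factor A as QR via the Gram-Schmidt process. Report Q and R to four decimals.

Q = [[0.8000, 0.6000], [0.6000, -0.8000]], R = [[5.0000, -1.6000], [0.0000, 3.8000]]

w_1 = (4, 3); ‖w_1‖ = 5.0000, so q_1 = (0.8000, 0.6000).
q_1·w_2 = 0.8000·1 + 0.6000·(-4) = -1.6000.
u_2 = w_2 + 1.6000·q_1 = (2.2800, -3.0400).
‖u_2‖ = 3.8000, so q_2 = (0.6000, -0.8000).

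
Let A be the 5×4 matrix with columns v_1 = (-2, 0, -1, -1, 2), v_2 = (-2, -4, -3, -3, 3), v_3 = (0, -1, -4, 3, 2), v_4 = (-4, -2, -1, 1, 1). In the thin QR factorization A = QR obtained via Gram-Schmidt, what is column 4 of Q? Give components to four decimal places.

e_4 = (-0.6817, -0.4203, 0.2460, 0.4203, -0.3485)

e_1 = v_1/‖v_1‖ = (-2, 0, -1, -1, 2)/3.1623 = (-0.6325, 0.0000, -0.3162, -0.3162, 0.6325).
r_{12} = e_1·v_2 = 5.0596.
u_2 = v_2 − 5.0596·e_1 = (1.2000, -4.0000, -1.4000, -1.4000, -0.2000).
‖u_2‖ = 4.6260, so e_2 = (0.2594, -0.8647, -0.3026, -0.3026, -0.0432).
r_{13} = e_1·v_3 = 1.5811; r_{23} = e_2·v_3 = 1.0808.
u_3 = v_3 − 1.5811·e_1 − 1.0808·e_2 = (0.7196, -0.0654, -3.1729, 3.8271, 1.0467).
‖u_3‖ = 5.1314, so e_3 = (0.1402, -0.0127, -0.6183, 0.7458, 0.2040).
r_{14} = e_1·v_4 = 3.1623; r_{24} = e_2·v_4 = 0.6485; r_{34} = e_3·v_4 = 1.0327.
u_4 = v_4 − 3.1623·e_1 − 0.6485·e_2 − 1.0327·e_3 = (-2.3130, -1.4261, 0.8348, 1.4261, -1.1826).
‖u_4‖ = 3.3931, so e_4 = (-0.6817, -0.4203, 0.2460, 0.4203, -0.3485).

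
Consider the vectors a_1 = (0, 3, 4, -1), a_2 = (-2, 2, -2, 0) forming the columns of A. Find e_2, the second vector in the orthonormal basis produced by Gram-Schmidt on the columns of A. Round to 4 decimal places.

e_1 = a_1/‖a_1‖ = (0, 3, 4, -1)/5.0990 = (0.0000, 0.5883, 0.7845, -0.1961).
r_{12} = e_1·a_2 = -0.3922.
u_2 = a_2 + 0.3922·e_1 = (-2.0000, 2.2308, -1.6923, -0.0769).
‖u_2‖ = 3.4418, so e_2 = (-0.5811, 0.6481, -0.4917, -0.0223).

e_2 = (-0.5811, 0.6481, -0.4917, -0.0223)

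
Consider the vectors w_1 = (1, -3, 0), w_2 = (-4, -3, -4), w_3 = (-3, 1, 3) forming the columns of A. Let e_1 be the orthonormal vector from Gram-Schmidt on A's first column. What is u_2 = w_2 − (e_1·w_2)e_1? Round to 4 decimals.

w_1 = (1, -3, 0); ‖w_1‖ = 3.1623, so e_1 = (0.3162, -0.9487, 0.0000).
e_1·w_2 = 0.3162·(-4) + (-0.9487)·(-3) + 0.0000·(-4) = 1.5811.
u_2 = w_2 − 1.5811·e_1 = (-4.5000, -1.5000, -4.0000).

u_2 = (-4.5000, -1.5000, -4.0000)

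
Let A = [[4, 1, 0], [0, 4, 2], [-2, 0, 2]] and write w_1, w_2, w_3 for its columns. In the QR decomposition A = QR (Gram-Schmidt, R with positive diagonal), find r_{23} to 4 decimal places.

r_{23} = 2.1864

w_1 = (4, 0, -2); ‖w_1‖ = 4.4721, so q_1 = (0.8944, 0.0000, -0.4472).
q_1·w_2 = 0.8944·1 + 0.0000·4 + (-0.4472)·0 = 0.8944.
u_2 = w_2 − 0.8944·q_1 = (0.2000, 4.0000, 0.4000).
‖u_2‖ = 4.0249, so q_2 = (0.0497, 0.9938, 0.0994).
r_{23} = q_2·w_3 = 2.1864.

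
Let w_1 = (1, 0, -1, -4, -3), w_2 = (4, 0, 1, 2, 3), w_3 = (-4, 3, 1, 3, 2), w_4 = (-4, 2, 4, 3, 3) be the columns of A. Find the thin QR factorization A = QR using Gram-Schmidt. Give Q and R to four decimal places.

Q = [[0.1925, 0.9475, -0.0588, -0.1239], [0.0000, 0.0000, 0.9677, -0.2053], [-0.1925, 0.1010, 0.1497, 0.9177], [-0.7698, -0.0155, -0.1471, -0.3099], [-0.5774, 0.3029, 0.1266, 0.0660]], R = [[5.1962, -2.6943, -4.4264, -5.5811], [0.0000, 4.7687, -3.1300, -2.5242], [0.0000, 0.0000, 3.1001, 2.7082], [0.0000, 0.0000, 0.0000, 3.0242]]

q_1 = w_1/‖w_1‖ = (1, 0, -1, -4, -3)/5.1962 = (0.1925, 0.0000, -0.1925, -0.7698, -0.5774).
r_{12} = q_1·w_2 = -2.6943.
u_2 = w_2 + 2.6943·q_1 = (4.5185, 0.0000, 0.4815, -0.0741, 1.4444).
‖u_2‖ = 4.7687, so q_2 = (0.9475, 0.0000, 0.1010, -0.0155, 0.3029).
r_{13} = q_1·w_3 = -4.4264; r_{23} = q_2·w_3 = -3.1300.
u_3 = w_3 + 4.4264·q_1 + 3.1300·q_2 = (-0.1824, 3.0000, 0.4642, -0.4560, 0.3925).
‖u_3‖ = 3.1001, so q_3 = (-0.0588, 0.9677, 0.1497, -0.1471, 0.1266).
r_{14} = q_1·w_4 = -5.5811; r_{24} = q_2·w_4 = -2.5242; r_{34} = q_3·w_4 = 2.7082.
u_4 = w_4 + 5.5811·q_1 + 2.5242·q_2 − 2.7082·q_3 = (-0.3749, -0.6207, 2.7753, -0.9371, 0.1995).
‖u_4‖ = 3.0242, so q_4 = (-0.1239, -0.2053, 0.9177, -0.3099, 0.0660).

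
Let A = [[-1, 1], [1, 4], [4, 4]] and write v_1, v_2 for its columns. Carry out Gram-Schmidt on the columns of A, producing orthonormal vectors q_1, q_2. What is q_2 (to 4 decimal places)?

q_2 = (0.5713, 0.8184, -0.0618)

v_1 = (-1, 1, 4); ‖v_1‖ = 4.2426, so q_1 = (-0.2357, 0.2357, 0.9428).
q_1·v_2 = (-0.2357)·1 + 0.2357·4 + 0.9428·4 = 4.4783.
u_2 = v_2 − 4.4783·q_1 = (2.0556, 2.9444, -0.2222).
‖u_2‖ = 3.5978, so q_2 = (0.5713, 0.8184, -0.0618).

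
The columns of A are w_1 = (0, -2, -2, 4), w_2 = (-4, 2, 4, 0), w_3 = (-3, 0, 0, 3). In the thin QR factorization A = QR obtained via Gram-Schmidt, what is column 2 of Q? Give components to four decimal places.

e_1 = w_1/‖w_1‖ = (0, -2, -2, 4)/4.8990 = (0.0000, -0.4082, -0.4082, 0.8165).
r_{12} = e_1·w_2 = -2.4495.
u_2 = w_2 + 2.4495·e_1 = (-4.0000, 1.0000, 3.0000, 2.0000).
‖u_2‖ = 5.4772, so e_2 = (-0.7303, 0.1826, 0.5477, 0.3651).

e_2 = (-0.7303, 0.1826, 0.5477, 0.3651)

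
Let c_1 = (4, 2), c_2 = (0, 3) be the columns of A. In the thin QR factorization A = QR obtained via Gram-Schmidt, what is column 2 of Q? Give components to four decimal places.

e_1 = c_1/‖c_1‖ = (4, 2)/4.4721 = (0.8944, 0.4472).
r_{12} = e_1·c_2 = 1.3416.
u_2 = c_2 − 1.3416·e_1 = (-1.2000, 2.4000).
‖u_2‖ = 2.6833, so e_2 = (-0.4472, 0.8944).

e_2 = (-0.4472, 0.8944)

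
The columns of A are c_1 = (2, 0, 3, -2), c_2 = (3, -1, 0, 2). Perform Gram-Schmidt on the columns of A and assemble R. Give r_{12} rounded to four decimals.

r_{12} = 0.4851

c_1 = (2, 0, 3, -2); ‖c_1‖ = 4.1231, so e_1 = (0.4851, 0.0000, 0.7276, -0.4851).
r_{12} = e_1·c_2 = 0.4851.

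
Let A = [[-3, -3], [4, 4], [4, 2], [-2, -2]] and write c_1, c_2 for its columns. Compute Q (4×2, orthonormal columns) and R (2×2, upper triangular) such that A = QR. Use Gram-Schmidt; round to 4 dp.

Q = [[-0.4472, -0.3322], [0.5963, 0.4429], [0.5963, -0.8028], [-0.2981, -0.2215]], R = [[6.7082, 5.5156], [0.0000, 1.6055]]

c_1 = (-3, 4, 4, -2); ‖c_1‖ = 6.7082, so q_1 = (-0.4472, 0.5963, 0.5963, -0.2981).
q_1·c_2 = (-0.4472)·(-3) + 0.5963·4 + 0.5963·2 + (-0.2981)·(-2) = 5.5156.
u_2 = c_2 − 5.5156·q_1 = (-0.5333, 0.7111, -1.2889, -0.3556).
‖u_2‖ = 1.6055, so q_2 = (-0.3322, 0.4429, -0.8028, -0.2215).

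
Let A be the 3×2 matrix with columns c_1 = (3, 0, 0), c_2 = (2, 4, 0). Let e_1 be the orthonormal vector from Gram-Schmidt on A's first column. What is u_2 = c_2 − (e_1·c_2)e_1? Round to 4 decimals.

c_1 = (3, 0, 0); ‖c_1‖ = 3.0000, so e_1 = (1.0000, 0.0000, 0.0000).
e_1·c_2 = 1.0000·2 + 0.0000·4 + 0.0000·0 = 2.0000.
u_2 = c_2 − 2.0000·e_1 = (0.0000, 4.0000, 0.0000).

u_2 = (0.0000, 4.0000, 0.0000)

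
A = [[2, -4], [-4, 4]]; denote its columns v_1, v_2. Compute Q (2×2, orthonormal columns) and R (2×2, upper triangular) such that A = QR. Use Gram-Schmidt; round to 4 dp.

Q = [[0.4472, -0.8944], [-0.8944, -0.4472]], R = [[4.4721, -5.3666], [0.0000, 1.7889]]

e_1 = v_1/‖v_1‖ = (2, -4)/4.4721 = (0.4472, -0.8944).
r_{12} = e_1·v_2 = -5.3666.
u_2 = v_2 + 5.3666·e_1 = (-1.6000, -0.8000).
‖u_2‖ = 1.7889, so e_2 = (-0.8944, -0.4472).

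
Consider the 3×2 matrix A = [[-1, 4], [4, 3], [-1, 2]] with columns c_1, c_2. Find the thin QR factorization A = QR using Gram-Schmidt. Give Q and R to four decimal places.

q_1 = c_1/‖c_1‖ = (-1, 4, -1)/4.2426 = (-0.2357, 0.9428, -0.2357).
r_{12} = q_1·c_2 = 1.4142.
u_2 = c_2 − 1.4142·q_1 = (4.3333, 1.6667, 2.3333).
‖u_2‖ = 5.1962, so q_2 = (0.8340, 0.3208, 0.4491).

Q = [[-0.2357, 0.8340], [0.9428, 0.3208], [-0.2357, 0.4491]], R = [[4.2426, 1.4142], [0.0000, 5.1962]]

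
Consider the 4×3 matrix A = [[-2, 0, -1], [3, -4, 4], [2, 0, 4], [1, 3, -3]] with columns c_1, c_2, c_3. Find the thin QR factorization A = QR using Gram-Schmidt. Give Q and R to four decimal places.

c_1 = (-2, 3, 2, 1); ‖c_1‖ = 4.2426, so e_1 = (-0.4714, 0.7071, 0.4714, 0.2357).
e_1·c_2 = (-0.4714)·0 + 0.7071·(-4) + 0.4714·0 + 0.2357·3 = -2.1213.
u_2 = c_2 + 2.1213·e_1 = (-1.0000, -2.5000, 1.0000, 3.5000).
‖u_2‖ = 4.5277, so e_2 = (-0.2209, -0.5522, 0.2209, 0.7730).
e_1·c_3 = (-0.4714)·(-1) + 0.7071·4 + 0.4714·4 + 0.2357·(-3) = 4.4783; e_2·c_3 = (-0.2209)·(-1) + (-0.5522)·4 + 0.2209·4 + 0.7730·(-3) = -3.4234.
u_3 = c_3 − 4.4783·e_1 + 3.4234·e_2 = (0.3550, -1.0569, 2.6450, -1.4092).
‖u_3‖ = 3.1976, so e_3 = (0.1110, -0.3305, 0.8272, -0.4407).

Q = [[-0.4714, -0.2209, 0.1110], [0.7071, -0.5522, -0.3305], [0.4714, 0.2209, 0.8272], [0.2357, 0.7730, -0.4407]], R = [[4.2426, -2.1213, 4.4783], [0.0000, 4.5277, -3.4234], [0.0000, 0.0000, 3.1976]]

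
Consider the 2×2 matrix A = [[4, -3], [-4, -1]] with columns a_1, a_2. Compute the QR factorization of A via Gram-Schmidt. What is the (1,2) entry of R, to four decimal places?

r_{12} = -1.4142

e_1 = a_1/‖a_1‖ = (4, -4)/5.6569 = (0.7071, -0.7071).
r_{12} = e_1·a_2 = -1.4142.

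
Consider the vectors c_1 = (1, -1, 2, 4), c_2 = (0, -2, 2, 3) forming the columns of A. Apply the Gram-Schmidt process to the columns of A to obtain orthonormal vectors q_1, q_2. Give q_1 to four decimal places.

q_1 = c_1/‖c_1‖ = (1, -1, 2, 4)/4.6904 = (0.2132, -0.2132, 0.4264, 0.8528).

q_1 = (0.2132, -0.2132, 0.4264, 0.8528)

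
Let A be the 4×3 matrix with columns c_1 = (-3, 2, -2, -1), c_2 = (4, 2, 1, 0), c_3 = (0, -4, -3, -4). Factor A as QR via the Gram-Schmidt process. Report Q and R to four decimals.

c_1 = (-3, 2, -2, -1); ‖c_1‖ = 4.2426, so e_1 = (-0.7071, 0.4714, -0.4714, -0.2357).
e_1·c_2 = (-0.7071)·4 + 0.4714·2 + (-0.4714)·1 + (-0.2357)·0 = -2.3570.
u_2 = c_2 + 2.3570·e_1 = (2.3333, 3.1111, -0.1111, -0.5556).
‖u_2‖ = 3.9299, so e_2 = (0.5937, 0.7916, -0.0283, -0.1414).
e_1·c_3 = (-0.7071)·0 + 0.4714·(-4) + (-0.4714)·(-3) + (-0.2357)·(-4) = 0.4714; e_2·c_3 = 0.5937·0 + 0.7916·(-4) + (-0.0283)·(-3) + (-0.1414)·(-4) = -2.5163.
u_3 = c_3 − 0.4714·e_1 + 2.5163·e_2 = (1.8273, -2.2302, -2.8489, -4.2446).
‖u_3‖ = 5.8691, so e_3 = (0.3114, -0.3800, -0.4854, -0.7232).

Q = [[-0.7071, 0.5937, 0.3114], [0.4714, 0.7916, -0.3800], [-0.4714, -0.0283, -0.4854], [-0.2357, -0.1414, -0.7232]], R = [[4.2426, -2.3570, 0.4714], [0.0000, 3.9299, -2.5163], [0.0000, 0.0000, 5.8691]]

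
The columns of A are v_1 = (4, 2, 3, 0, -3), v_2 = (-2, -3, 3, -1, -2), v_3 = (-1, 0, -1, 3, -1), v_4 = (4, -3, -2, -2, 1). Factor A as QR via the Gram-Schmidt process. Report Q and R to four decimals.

v_1 = (4, 2, 3, 0, -3); ‖v_1‖ = 6.1644, so e_1 = (0.6489, 0.3244, 0.4867, 0.0000, -0.4867).
e_1·v_2 = 0.6489·(-2) + 0.3244·(-3) + 0.4867·3 + 0.0000·(-1) + (-0.4867)·(-2) = 0.1622.
u_2 = v_2 − 0.1622·e_1 = (-2.1053, -3.0526, 2.9211, -1.0000, -1.9211).
‖u_2‖ = 5.1936, so e_2 = (-0.4054, -0.5878, 0.5624, -0.1925, -0.3699).
e_1·v_3 = 0.6489·(-1) + 0.3244·0 + 0.4867·(-1) + 0.0000·3 + (-0.4867)·(-1) = -0.6489; e_2·v_3 = (-0.4054)·(-1) + (-0.5878)·0 + 0.5624·(-1) + (-0.1925)·3 + (-0.3699)·(-1) = -0.3648.
u_3 = v_3 + 0.6489·e_1 + 0.3648·e_2 = (-0.7268, -0.0039, -0.4790, 2.9298, -1.4507).
‖u_3‖ = 3.3832, so e_3 = (-0.2148, -0.0012, -0.1416, 0.8660, -0.4288).
e_1·v_4 = 0.6489·4 + 0.3244·(-3) + 0.4867·(-2) + 0.0000·(-2) + (-0.4867)·1 = 0.1622; e_2·v_4 = (-0.4054)·4 + (-0.5878)·(-3) + 0.5624·(-2) + (-0.1925)·(-2) + (-0.3699)·1 = -0.9678; e_3·v_4 = (-0.2148)·4 + (-0.0012)·(-3) + (-0.1416)·(-2) + 0.8660·(-2) + (-0.4288)·1 = -2.7335.
u_4 = v_4 − 0.1622·e_1 + 0.9678·e_2 + 2.7335·e_3 = (2.9152, -3.6246, -1.9217, 0.1808, -0.4512).
‖u_4‖ = 5.0562, so e_4 = (0.5766, -0.7169, -0.3801, 0.0358, -0.0892).

Q = [[0.6489, -0.4054, -0.2148, 0.5766], [0.3244, -0.5878, -0.0012, -0.7169], [0.4867, 0.5624, -0.1416, -0.3801], [0.0000, -0.1925, 0.8660, 0.0358], [-0.4867, -0.3699, -0.4288, -0.0892]], R = [[6.1644, 0.1622, -0.6489, 0.1622], [0.0000, 5.1936, -0.3648, -0.9678], [0.0000, 0.0000, 3.3832, -2.7335], [0.0000, 0.0000, 0.0000, 5.0562]]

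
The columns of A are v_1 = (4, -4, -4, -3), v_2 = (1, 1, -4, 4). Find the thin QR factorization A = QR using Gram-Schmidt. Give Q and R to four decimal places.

Q = [[0.5298, 0.1239], [-0.5298, 0.2206], [-0.5298, -0.6405], [-0.3974, 0.7251]], R = [[7.5498, 0.5298], [0.0000, 5.8068]]

e_1 = v_1/‖v_1‖ = (4, -4, -4, -3)/7.5498 = (0.5298, -0.5298, -0.5298, -0.3974).
r_{12} = e_1·v_2 = 0.5298.
u_2 = v_2 − 0.5298·e_1 = (0.7193, 1.2807, -3.7193, 4.2105).
‖u_2‖ = 5.8068, so e_2 = (0.1239, 0.2206, -0.6405, 0.7251).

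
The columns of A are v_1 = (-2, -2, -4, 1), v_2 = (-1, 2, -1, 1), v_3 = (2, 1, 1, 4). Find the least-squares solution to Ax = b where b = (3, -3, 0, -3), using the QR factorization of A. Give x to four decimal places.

x = (0.0372, -1.6560, -0.1731)

v_1 = (-2, -2, -4, 1); ‖v_1‖ = 5.0000, so e_1 = (-0.4000, -0.4000, -0.8000, 0.2000).
e_1·v_2 = (-0.4000)·(-1) + (-0.4000)·2 + (-0.8000)·(-1) + 0.2000·1 = 0.6000.
u_2 = v_2 − 0.6000·e_1 = (-0.7600, 2.2400, -0.5200, 0.8800).
‖u_2‖ = 2.5768, so e_2 = (-0.2949, 0.8693, -0.2018, 0.3415).
e_1·v_3 = (-0.4000)·2 + (-0.4000)·1 + (-0.8000)·1 + 0.2000·4 = -1.2000; e_2·v_3 = (-0.2949)·2 + 0.8693·1 + (-0.2018)·1 + 0.3415·4 = 1.4436.
u_3 = v_3 + 1.2000·e_1 − 1.4436·e_2 = (1.9458, -0.7349, 0.3313, 3.7470).
‖u_3‖ = 4.2984, so e_3 = (0.4527, -0.1710, 0.0771, 0.8717).
Qᵀb = (-0.6000, -4.5172, -0.7442).
Back-substitute: x_3 = -0.7442/4.2984 = -0.1731.
x_2 = (-4.5172 − 1.4436·(-0.1731))/2.5768 = -1.6560.
x_1 = (-0.6000 − 0.6000·(-1.6560) + 1.2000·(-0.1731))/5.0000 = 0.0372.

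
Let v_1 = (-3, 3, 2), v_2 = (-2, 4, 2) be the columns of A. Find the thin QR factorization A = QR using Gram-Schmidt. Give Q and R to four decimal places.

v_1 = (-3, 3, 2); ‖v_1‖ = 4.6904, so e_1 = (-0.6396, 0.6396, 0.4264).
e_1·v_2 = (-0.6396)·(-2) + 0.6396·4 + 0.4264·2 = 4.6904.
u_2 = v_2 − 4.6904·e_1 = (1.0000, 1.0000, 0.0000).
‖u_2‖ = 1.4142, so e_2 = (0.7071, 0.7071, 0.0000).

Q = [[-0.6396, 0.7071], [0.6396, 0.7071], [0.4264, 0.0000]], R = [[4.6904, 4.6904], [0.0000, 1.4142]]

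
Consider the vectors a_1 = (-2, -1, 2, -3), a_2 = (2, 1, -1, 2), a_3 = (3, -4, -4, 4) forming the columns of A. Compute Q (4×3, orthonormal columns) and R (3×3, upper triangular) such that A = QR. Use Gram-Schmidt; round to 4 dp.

a_1 = (-2, -1, 2, -3); ‖a_1‖ = 4.2426, so e_1 = (-0.4714, -0.2357, 0.4714, -0.7071).
e_1·a_2 = (-0.4714)·2 + (-0.2357)·1 + 0.4714·(-1) + (-0.7071)·2 = -3.0641.
u_2 = a_2 + 3.0641·e_1 = (0.5556, 0.2778, 0.4444, -0.1667).
‖u_2‖ = 0.7817, so e_2 = (0.7107, 0.3553, 0.5685, -0.2132).
e_1·a_3 = (-0.4714)·3 + (-0.2357)·(-4) + 0.4714·(-4) + (-0.7071)·4 = -5.1854; e_2·a_3 = 0.7107·3 + 0.3553·(-4) + 0.5685·(-4) + (-0.2132)·4 = -2.4163.
u_3 = a_3 + 5.1854·e_1 + 2.4163·e_2 = (2.2727, -4.3636, -0.1818, -0.1818).
‖u_3‖ = 4.9267, so e_3 = (0.4613, -0.8857, -0.0369, -0.0369).

Q = [[-0.4714, 0.7107, 0.4613], [-0.2357, 0.3553, -0.8857], [0.4714, 0.5685, -0.0369], [-0.7071, -0.2132, -0.0369]], R = [[4.2426, -3.0641, -5.1854], [0.0000, 0.7817, -2.4163], [0.0000, 0.0000, 4.9267]]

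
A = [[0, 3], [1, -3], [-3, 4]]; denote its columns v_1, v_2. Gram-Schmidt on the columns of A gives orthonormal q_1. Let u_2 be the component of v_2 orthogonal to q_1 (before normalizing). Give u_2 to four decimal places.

u_2 = (3.0000, -1.5000, -0.5000)

v_1 = (0, 1, -3); ‖v_1‖ = 3.1623, so q_1 = (0.0000, 0.3162, -0.9487).
q_1·v_2 = 0.0000·3 + 0.3162·(-3) + (-0.9487)·4 = -4.7434.
u_2 = v_2 + 4.7434·q_1 = (3.0000, -1.5000, -0.5000).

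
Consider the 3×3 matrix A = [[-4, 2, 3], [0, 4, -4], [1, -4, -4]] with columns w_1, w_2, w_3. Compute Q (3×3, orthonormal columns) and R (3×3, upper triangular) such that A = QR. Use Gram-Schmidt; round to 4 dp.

Q = [[-0.9701, -0.1570, -0.1849], [0.0000, 0.7624, -0.6472], [0.2425, -0.6278, -0.7396]], R = [[4.1231, -2.9104, -3.8806], [0.0000, 5.2468, -1.0090], [0.0000, 0.0000, 4.9923]]

w_1 = (-4, 0, 1); ‖w_1‖ = 4.1231, so e_1 = (-0.9701, 0.0000, 0.2425).
e_1·w_2 = (-0.9701)·2 + 0.0000·4 + 0.2425·(-4) = -2.9104.
u_2 = w_2 + 2.9104·e_1 = (-0.8235, 4.0000, -3.2941).
‖u_2‖ = 5.2468, so e_2 = (-0.1570, 0.7624, -0.6278).
e_1·w_3 = (-0.9701)·3 + 0.0000·(-4) + 0.2425·(-4) = -3.8806; e_2·w_3 = (-0.1570)·3 + 0.7624·(-4) + (-0.6278)·(-4) = -1.0090.
u_3 = w_3 + 3.8806·e_1 + 1.0090·e_2 = (-0.9231, -3.2308, -3.6923).
‖u_3‖ = 4.9923, so e_3 = (-0.1849, -0.6472, -0.7396).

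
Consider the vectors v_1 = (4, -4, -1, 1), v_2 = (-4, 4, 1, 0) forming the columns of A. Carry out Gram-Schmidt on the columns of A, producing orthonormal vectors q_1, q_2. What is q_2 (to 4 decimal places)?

v_1 = (4, -4, -1, 1); ‖v_1‖ = 5.8310, so q_1 = (0.6860, -0.6860, -0.1715, 0.1715).
q_1·v_2 = 0.6860·(-4) + (-0.6860)·4 + (-0.1715)·1 + 0.1715·0 = -5.6595.
u_2 = v_2 + 5.6595·q_1 = (-0.1176, 0.1176, 0.0294, 0.9706).
‖u_2‖ = 0.9852, so q_2 = (-0.1194, 0.1194, 0.0299, 0.9852).

q_2 = (-0.1194, 0.1194, 0.0299, 0.9852)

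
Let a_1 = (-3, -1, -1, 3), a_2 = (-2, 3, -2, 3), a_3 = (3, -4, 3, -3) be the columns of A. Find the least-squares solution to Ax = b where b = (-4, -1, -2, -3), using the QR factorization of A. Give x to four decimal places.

x = (0.7919, -6.8092, -5.0289)

a_1 = (-3, -1, -1, 3); ‖a_1‖ = 4.4721, so q_1 = (-0.6708, -0.2236, -0.2236, 0.6708).
q_1·a_2 = (-0.6708)·(-2) + (-0.2236)·3 + (-0.2236)·(-2) + 0.6708·3 = 3.1305.
u_2 = a_2 − 3.1305·q_1 = (0.1000, 3.7000, -1.3000, 0.9000).
‖u_2‖ = 4.0249, so q_2 = (0.0248, 0.9193, -0.3230, 0.2236).
q_1·a_3 = (-0.6708)·3 + (-0.2236)·(-4) + (-0.2236)·3 + 0.6708·(-3) = -3.8013; q_2·a_3 = 0.0248·3 + 0.9193·(-4) + (-0.3230)·3 + 0.2236·(-3) = -5.2423.
u_3 = a_3 + 3.8013·q_1 + 5.2423·q_2 = (0.5802, -0.0309, 0.4568, 0.7222).
‖u_3‖ = 1.0334, so q_3 = (0.5615, -0.0299, 0.4420, 0.6989).
Qᵀb = (1.3416, -1.0435, -5.1968).
Back-substitute: x_3 = -5.1968/1.0334 = -5.0289.
x_2 = (-1.0435 + 5.2423·(-5.0289))/4.0249 = -6.8092.
x_1 = (1.3416 − 3.1305·(-6.8092) + 3.8013·(-5.0289))/4.4721 = 0.7919.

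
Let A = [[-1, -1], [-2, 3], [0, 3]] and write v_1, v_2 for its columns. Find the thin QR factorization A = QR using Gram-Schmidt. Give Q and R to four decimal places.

v_1 = (-1, -2, 0); ‖v_1‖ = 2.2361, so e_1 = (-0.4472, -0.8944, 0.0000).
e_1·v_2 = (-0.4472)·(-1) + (-0.8944)·3 + 0.0000·3 = -2.2361.
u_2 = v_2 + 2.2361·e_1 = (-2.0000, 1.0000, 3.0000).
‖u_2‖ = 3.7417, so e_2 = (-0.5345, 0.2673, 0.8018).

Q = [[-0.4472, -0.5345], [-0.8944, 0.2673], [0.0000, 0.8018]], R = [[2.2361, -2.2361], [0.0000, 3.7417]]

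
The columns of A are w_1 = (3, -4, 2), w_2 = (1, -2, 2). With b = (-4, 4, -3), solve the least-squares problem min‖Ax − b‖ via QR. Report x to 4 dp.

w_1 = (3, -4, 2); ‖w_1‖ = 5.3852, so q_1 = (0.5571, -0.7428, 0.3714).
q_1·w_2 = 0.5571·1 + (-0.7428)·(-2) + 0.3714·2 = 2.7854.
u_2 = w_2 − 2.7854·q_1 = (-0.5517, 0.0690, 0.9655).
‖u_2‖ = 1.1142, so q_2 = (-0.4952, 0.0619, 0.8666).
Qᵀb = (-6.3136, -0.3714).
Back-substitute: x_2 = -0.3714/1.1142 = -0.3333.
x_1 = (-6.3136 − 2.7854·(-0.3333))/5.3852 = -1.0000.

x = (-1.0000, -0.3333)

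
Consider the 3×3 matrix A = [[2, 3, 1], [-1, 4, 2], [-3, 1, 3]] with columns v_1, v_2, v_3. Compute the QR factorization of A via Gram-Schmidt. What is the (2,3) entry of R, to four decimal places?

q_1 = v_1/‖v_1‖ = (2, -1, -3)/3.7417 = (0.5345, -0.2673, -0.8018).
r_{12} = q_1·v_2 = -0.2673.
u_2 = v_2 + 0.2673·q_1 = (3.1429, 3.9286, 0.7857).
‖u_2‖ = 5.0920, so q_2 = (0.6172, 0.7715, 0.1543).
r_{23} = q_2·v_3 = 2.6232.

r_{23} = 2.6232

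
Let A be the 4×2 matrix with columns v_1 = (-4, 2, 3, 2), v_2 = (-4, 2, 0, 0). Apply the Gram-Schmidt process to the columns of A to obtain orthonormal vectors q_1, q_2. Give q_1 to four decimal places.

v_1 = (-4, 2, 3, 2); ‖v_1‖ = 5.7446, so q_1 = (-0.6963, 0.3482, 0.5222, 0.3482).

q_1 = (-0.6963, 0.3482, 0.5222, 0.3482)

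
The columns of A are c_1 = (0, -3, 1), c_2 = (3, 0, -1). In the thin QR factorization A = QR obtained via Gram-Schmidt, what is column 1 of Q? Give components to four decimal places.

c_1 = (0, -3, 1); ‖c_1‖ = 3.1623, so q_1 = (0.0000, -0.9487, 0.3162).

q_1 = (0.0000, -0.9487, 0.3162)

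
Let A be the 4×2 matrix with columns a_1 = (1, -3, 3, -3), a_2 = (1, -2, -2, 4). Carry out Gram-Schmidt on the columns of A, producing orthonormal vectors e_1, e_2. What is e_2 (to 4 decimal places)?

e_2 = (0.3063, -0.6990, -0.1806, 0.6205)

a_1 = (1, -3, 3, -3); ‖a_1‖ = 5.2915, so e_1 = (0.1890, -0.5669, 0.5669, -0.5669).
e_1·a_2 = 0.1890·1 + (-0.5669)·(-2) + 0.5669·(-2) + (-0.5669)·4 = -2.0788.
u_2 = a_2 + 2.0788·e_1 = (1.3929, -3.1786, -0.8214, 2.8214).
‖u_2‖ = 4.5474, so e_2 = (0.3063, -0.6990, -0.1806, 0.6205).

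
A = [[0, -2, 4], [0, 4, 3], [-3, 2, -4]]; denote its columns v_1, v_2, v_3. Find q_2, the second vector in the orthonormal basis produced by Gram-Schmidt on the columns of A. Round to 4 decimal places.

v_1 = (0, 0, -3); ‖v_1‖ = 3.0000, so q_1 = (0.0000, 0.0000, -1.0000).
q_1·v_2 = 0.0000·(-2) + 0.0000·4 + (-1.0000)·2 = -2.0000.
u_2 = v_2 + 2.0000·q_1 = (-2.0000, 4.0000, 0.0000).
‖u_2‖ = 4.4721, so q_2 = (-0.4472, 0.8944, 0.0000).

q_2 = (-0.4472, 0.8944, 0.0000)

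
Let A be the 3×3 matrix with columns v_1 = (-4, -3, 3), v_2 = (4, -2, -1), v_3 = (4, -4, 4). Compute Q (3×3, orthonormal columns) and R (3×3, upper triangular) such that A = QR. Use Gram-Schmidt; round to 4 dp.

v_1 = (-4, -3, 3); ‖v_1‖ = 5.8310, so e_1 = (-0.6860, -0.5145, 0.5145).
e_1·v_2 = (-0.6860)·4 + (-0.5145)·(-2) + 0.5145·(-1) = -2.2295.
u_2 = v_2 + 2.2295·e_1 = (2.4706, -3.1471, 0.1471).
‖u_2‖ = 4.0037, so e_2 = (0.6171, -0.7860, 0.0367).
e_1·v_3 = (-0.6860)·4 + (-0.5145)·(-4) + 0.5145·4 = 1.3720; e_2·v_3 = 0.6171·4 + (-0.7860)·(-4) + 0.0367·4 = 5.7594.
u_3 = v_3 − 1.3720·e_1 − 5.7594·e_2 = (1.3872, 1.2330, 3.0826).
‖u_3‖ = 3.5982, so e_3 = (0.3855, 0.3427, 0.8567).

Q = [[-0.6860, 0.6171, 0.3855], [-0.5145, -0.7860, 0.3427], [0.5145, 0.0367, 0.8567]], R = [[5.8310, -2.2295, 1.3720], [0.0000, 4.0037, 5.7594], [0.0000, 0.0000, 3.5982]]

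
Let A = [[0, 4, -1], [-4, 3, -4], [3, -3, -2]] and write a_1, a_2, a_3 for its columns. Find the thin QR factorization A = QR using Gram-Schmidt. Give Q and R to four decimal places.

a_1 = (0, -4, 3); ‖a_1‖ = 5.0000, so q_1 = (0.0000, -0.8000, 0.6000).
q_1·a_2 = 0.0000·4 + (-0.8000)·3 + 0.6000·(-3) = -4.2000.
u_2 = a_2 + 4.2000·q_1 = (4.0000, -0.3600, -0.4800).
‖u_2‖ = 4.0447, so q_2 = (0.9889, -0.0890, -0.1187).
q_1·a_3 = 0.0000·(-1) + (-0.8000)·(-4) + 0.6000·(-2) = 2.0000; q_2·a_3 = 0.9889·(-1) + (-0.0890)·(-4) + (-0.1187)·(-2) = -0.3956.
u_3 = a_3 − 2.0000·q_1 + 0.3956·q_2 = (-0.6088, -2.4352, -3.2469).
‖u_3‖ = 4.1041, so q_3 = (-0.1483, -0.5934, -0.7911).

Q = [[0.0000, 0.9889, -0.1483], [-0.8000, -0.0890, -0.5934], [0.6000, -0.1187, -0.7911]], R = [[5.0000, -4.2000, 2.0000], [0.0000, 4.0447, -0.3956], [0.0000, 0.0000, 4.1041]]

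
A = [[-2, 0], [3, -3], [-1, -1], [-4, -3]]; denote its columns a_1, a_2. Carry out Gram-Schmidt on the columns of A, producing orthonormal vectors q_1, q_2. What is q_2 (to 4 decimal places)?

q_2 = (0.0621, -0.7912, -0.2017, -0.5740)

q_1 = a_1/‖a_1‖ = (-2, 3, -1, -4)/5.4772 = (-0.3651, 0.5477, -0.1826, -0.7303).
r_{12} = q_1·a_2 = 0.7303.
u_2 = a_2 − 0.7303·q_1 = (0.2667, -3.4000, -0.8667, -2.4667).
‖u_2‖ = 4.2973, so q_2 = (0.0621, -0.7912, -0.2017, -0.5740).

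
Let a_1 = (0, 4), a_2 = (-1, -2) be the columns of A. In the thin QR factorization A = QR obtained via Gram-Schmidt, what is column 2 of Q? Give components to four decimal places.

q_2 = (-1.0000, 0.0000)

a_1 = (0, 4); ‖a_1‖ = 4.0000, so q_1 = (0.0000, 1.0000).
q_1·a_2 = 0.0000·(-1) + 1.0000·(-2) = -2.0000.
u_2 = a_2 + 2.0000·q_1 = (-1.0000, 0.0000).
‖u_2‖ = 1.0000, so q_2 = (-1.0000, 0.0000).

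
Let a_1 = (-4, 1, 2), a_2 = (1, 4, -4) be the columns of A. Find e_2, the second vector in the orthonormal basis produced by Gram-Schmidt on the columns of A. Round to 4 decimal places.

a_1 = (-4, 1, 2); ‖a_1‖ = 4.5826, so e_1 = (-0.8729, 0.2182, 0.4364).
e_1·a_2 = (-0.8729)·1 + 0.2182·4 + 0.4364·(-4) = -1.7457.
u_2 = a_2 + 1.7457·e_1 = (-0.5238, 4.3810, -3.2381).
‖u_2‖ = 5.4729, so e_2 = (-0.0957, 0.8005, -0.5917).

e_2 = (-0.0957, 0.8005, -0.5917)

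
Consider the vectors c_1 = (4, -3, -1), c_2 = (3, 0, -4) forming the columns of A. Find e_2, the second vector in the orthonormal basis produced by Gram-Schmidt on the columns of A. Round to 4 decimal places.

e_2 = (0.1383, 0.4742, -0.8695)

e_1 = c_1/‖c_1‖ = (4, -3, -1)/5.0990 = (0.7845, -0.5883, -0.1961).
r_{12} = e_1·c_2 = 3.1379.
u_2 = c_2 − 3.1379·e_1 = (0.5385, 1.8462, -3.3846).
‖u_2‖ = 3.8928, so e_2 = (0.1383, 0.4742, -0.8695).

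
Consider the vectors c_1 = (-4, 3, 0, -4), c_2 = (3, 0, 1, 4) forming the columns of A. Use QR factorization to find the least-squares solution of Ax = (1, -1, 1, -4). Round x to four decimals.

x = (-0.3617, -0.8511)

c_1 = (-4, 3, 0, -4); ‖c_1‖ = 6.4031, so e_1 = (-0.6247, 0.4685, 0.0000, -0.6247).
e_1·c_2 = (-0.6247)·3 + 0.4685·0 + 0.0000·1 + (-0.6247)·4 = -4.3729.
u_2 = c_2 + 4.3729·e_1 = (0.2683, 2.0488, 1.0000, 1.2683).
‖u_2‖ = 2.6226, so e_2 = (0.1023, 0.7812, 0.3813, 0.4836).
Qᵀb = (1.4056, -2.2320).
Back-substitute: x_2 = -2.2320/2.6226 = -0.8511.
x_1 = (1.4056 + 4.3729·(-0.8511))/6.4031 = -0.3617.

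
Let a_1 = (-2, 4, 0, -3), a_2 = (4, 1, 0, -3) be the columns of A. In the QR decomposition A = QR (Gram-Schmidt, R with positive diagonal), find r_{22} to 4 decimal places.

a_1 = (-2, 4, 0, -3); ‖a_1‖ = 5.3852, so e_1 = (-0.3714, 0.7428, 0.0000, -0.5571).
e_1·a_2 = (-0.3714)·4 + 0.7428·1 + 0.0000·0 + (-0.5571)·(-3) = 0.9285.
u_2 = a_2 − 0.9285·e_1 = (4.3448, 0.3103, 0.0000, -2.4828).
r_{22} = ‖u_2‖ = 5.0138.

r_{22} = 5.0138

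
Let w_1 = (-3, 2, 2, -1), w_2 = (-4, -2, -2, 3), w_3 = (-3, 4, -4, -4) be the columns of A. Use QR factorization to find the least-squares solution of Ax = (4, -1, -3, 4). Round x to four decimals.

x = (-1.3036, 0.1607, -0.0536)

q_1 = w_1/‖w_1‖ = (-3, 2, 2, -1)/4.2426 = (-0.7071, 0.4714, 0.4714, -0.2357).
r_{12} = q_1·w_2 = 0.2357.
u_2 = w_2 − 0.2357·q_1 = (-3.8333, -2.1111, -2.1111, 3.0556).
‖u_2‖ = 5.7397, so q_2 = (-0.6679, -0.3678, -0.3678, 0.5324).
r_{13} = q_1·w_3 = 3.0641; r_{23} = q_2·w_3 = -0.1258.
u_3 = w_3 − 3.0641·q_1 + 0.1258·q_2 = (-0.9174, 2.5093, -5.4907, -3.2108).
‖u_3‖ = 6.8989, so q_3 = (-0.1330, 0.3637, -0.7959, -0.4654).
Qᵀb = (-5.6569, 0.9292, -0.3696).
Back-substitute: x_3 = -0.3696/6.8989 = -0.0536.
x_2 = (0.9292 + 0.1258·(-0.0536))/5.7397 = 0.1607.
x_1 = (-5.6569 − 0.2357·0.1607 − 3.0641·(-0.0536))/4.2426 = -1.3036.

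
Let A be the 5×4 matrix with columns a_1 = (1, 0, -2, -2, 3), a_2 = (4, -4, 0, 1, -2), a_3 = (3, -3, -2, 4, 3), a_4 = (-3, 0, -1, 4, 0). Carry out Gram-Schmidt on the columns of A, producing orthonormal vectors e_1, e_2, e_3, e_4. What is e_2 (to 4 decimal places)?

e_2 = (0.7026, -0.6656, -0.0740, 0.0925, -0.2219)

e_1 = a_1/‖a_1‖ = (1, 0, -2, -2, 3)/4.2426 = (0.2357, 0.0000, -0.4714, -0.4714, 0.7071).
r_{12} = e_1·a_2 = -0.9428.
u_2 = a_2 + 0.9428·e_1 = (4.2222, -4.0000, -0.4444, 0.5556, -1.3333).
‖u_2‖ = 6.0093, so e_2 = (0.7026, -0.6656, -0.0740, 0.0925, -0.2219).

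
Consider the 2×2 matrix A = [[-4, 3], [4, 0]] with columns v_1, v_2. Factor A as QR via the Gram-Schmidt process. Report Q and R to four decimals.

Q = [[-0.7071, 0.7071], [0.7071, 0.7071]], R = [[5.6569, -2.1213], [0.0000, 2.1213]]

q_1 = v_1/‖v_1‖ = (-4, 4)/5.6569 = (-0.7071, 0.7071).
r_{12} = q_1·v_2 = -2.1213.
u_2 = v_2 + 2.1213·q_1 = (1.5000, 1.5000).
‖u_2‖ = 2.1213, so q_2 = (0.7071, 0.7071).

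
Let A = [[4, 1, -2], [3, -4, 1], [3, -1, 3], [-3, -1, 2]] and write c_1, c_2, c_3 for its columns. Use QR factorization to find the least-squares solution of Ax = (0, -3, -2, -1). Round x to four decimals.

x = (-0.1954, 0.5275, -0.3105)

c_1 = (4, 3, 3, -3); ‖c_1‖ = 6.5574, so e_1 = (0.6100, 0.4575, 0.4575, -0.4575).
e_1·c_2 = 0.6100·1 + 0.4575·(-4) + 0.4575·(-1) + (-0.4575)·(-1) = -1.2200.
u_2 = c_2 + 1.2200·e_1 = (1.7442, -3.4419, -0.4419, -1.5581).
‖u_2‖ = 4.1847, so e_2 = (0.4168, -0.8225, -0.1056, -0.3723).
e_1·c_3 = 0.6100·(-2) + 0.4575·1 + 0.4575·3 + (-0.4575)·2 = -0.3050; e_2·c_3 = 0.4168·(-2) + (-0.8225)·1 + (-0.1056)·3 + (-0.3723)·2 = -2.7175.
u_3 = c_3 + 0.3050·e_1 + 2.7175·e_2 = (-0.6813, -1.0956, 2.8526, 0.8486).
‖u_3‖ = 3.2437, so e_3 = (-0.2100, -0.3378, 0.8794, 0.2616).
Qᵀb = (-1.8300, 3.0510, -1.0071).
Back-substitute: x_3 = -1.0071/3.2437 = -0.3105.
x_2 = (3.0510 + 2.7175·(-0.3105))/4.1847 = 0.5275.
x_1 = (-1.8300 + 1.2200·0.5275 + 0.3050·(-0.3105))/6.5574 = -0.1954.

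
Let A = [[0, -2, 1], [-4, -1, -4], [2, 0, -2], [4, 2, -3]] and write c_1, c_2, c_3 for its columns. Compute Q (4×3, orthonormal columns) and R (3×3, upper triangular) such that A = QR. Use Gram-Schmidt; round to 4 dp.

Q = [[0.0000, -0.8944, -0.1159], [-0.6667, 0.1491, -0.7212], [0.3333, -0.2981, -0.4894], [0.6667, 0.2981, -0.4765]], R = [[6.0000, 2.0000, 0.0000], [0.0000, 2.2361, -1.7889], [0.0000, 0.0000, 5.1769]]

c_1 = (0, -4, 2, 4); ‖c_1‖ = 6.0000, so q_1 = (0.0000, -0.6667, 0.3333, 0.6667).
q_1·c_2 = 0.0000·(-2) + (-0.6667)·(-1) + 0.3333·0 + 0.6667·2 = 2.0000.
u_2 = c_2 − 2.0000·q_1 = (-2.0000, 0.3333, -0.6667, 0.6667).
‖u_2‖ = 2.2361, so q_2 = (-0.8944, 0.1491, -0.2981, 0.2981).
q_1·c_3 = 0.0000·1 + (-0.6667)·(-4) + 0.3333·(-2) + 0.6667·(-3) = 0.0000; q_2·c_3 = (-0.8944)·1 + 0.1491·(-4) + (-0.2981)·(-2) + 0.2981·(-3) = -1.7889.
u_3 = c_3 − 0.0000·q_1 + 1.7889·q_2 = (-0.6000, -3.7333, -2.5333, -2.4667).
‖u_3‖ = 5.1769, so q_3 = (-0.1159, -0.7212, -0.4894, -0.4765).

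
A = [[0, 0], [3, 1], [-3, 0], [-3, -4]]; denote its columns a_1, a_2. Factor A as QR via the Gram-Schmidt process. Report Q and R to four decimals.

a_1 = (0, 3, -3, -3); ‖a_1‖ = 5.1962, so q_1 = (0.0000, 0.5774, -0.5774, -0.5774).
q_1·a_2 = 0.0000·0 + 0.5774·1 + (-0.5774)·0 + (-0.5774)·(-4) = 2.8868.
u_2 = a_2 − 2.8868·q_1 = (0.0000, -0.6667, 1.6667, -2.3333).
‖u_2‖ = 2.9439, so q_2 = (0.0000, -0.2265, 0.5661, -0.7926).

Q = [[0.0000, 0.0000], [0.5774, -0.2265], [-0.5774, 0.5661], [-0.5774, -0.7926]], R = [[5.1962, 2.8868], [0.0000, 2.9439]]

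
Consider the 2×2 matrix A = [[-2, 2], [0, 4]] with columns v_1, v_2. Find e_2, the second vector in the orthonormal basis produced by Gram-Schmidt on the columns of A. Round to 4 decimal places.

e_2 = (0.0000, 1.0000)

e_1 = v_1/‖v_1‖ = (-2, 0)/2.0000 = (-1.0000, 0.0000).
r_{12} = e_1·v_2 = -2.0000.
u_2 = v_2 + 2.0000·e_1 = (0.0000, 4.0000).
‖u_2‖ = 4.0000, so e_2 = (0.0000, 1.0000).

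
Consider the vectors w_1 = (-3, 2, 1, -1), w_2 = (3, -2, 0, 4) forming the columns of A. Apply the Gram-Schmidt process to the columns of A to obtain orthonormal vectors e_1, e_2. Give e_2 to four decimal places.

e_2 = (-0.1282, 0.0855, 0.3633, 0.9189)

e_1 = w_1/‖w_1‖ = (-3, 2, 1, -1)/3.8730 = (-0.7746, 0.5164, 0.2582, -0.2582).
r_{12} = e_1·w_2 = -4.3894.
u_2 = w_2 + 4.3894·e_1 = (-0.4000, 0.2667, 1.1333, 2.8667).
‖u_2‖ = 3.1198, so e_2 = (-0.1282, 0.0855, 0.3633, 0.9189).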